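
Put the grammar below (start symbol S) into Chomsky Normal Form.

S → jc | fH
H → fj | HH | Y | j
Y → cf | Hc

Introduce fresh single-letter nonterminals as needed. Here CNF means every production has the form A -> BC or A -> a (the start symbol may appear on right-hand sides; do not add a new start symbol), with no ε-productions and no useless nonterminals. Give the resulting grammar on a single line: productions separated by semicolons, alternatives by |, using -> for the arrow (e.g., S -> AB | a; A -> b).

S -> BH | CA; A -> c; B -> f; C -> j; H -> j | AB | BC | HA | HH

No ε-productions.
After unit-elimination: S -> fH | jc; H -> j | HH | Hc | cf | fj; Y -> Hc | cf.
TERM: introduce A -> c, B -> f, C -> j and substitute in every rule of length ≥2.
Drop unreachable/unproductive: Y.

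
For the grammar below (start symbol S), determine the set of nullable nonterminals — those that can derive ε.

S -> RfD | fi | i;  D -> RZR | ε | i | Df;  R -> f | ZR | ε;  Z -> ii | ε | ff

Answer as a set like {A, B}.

{D, R, Z}

Directly nullable (have an ε-rule): {D, R, Z}.
Not nullable: S — each has a terminal in every rule's right-hand side or depends on a non-nullable symbol.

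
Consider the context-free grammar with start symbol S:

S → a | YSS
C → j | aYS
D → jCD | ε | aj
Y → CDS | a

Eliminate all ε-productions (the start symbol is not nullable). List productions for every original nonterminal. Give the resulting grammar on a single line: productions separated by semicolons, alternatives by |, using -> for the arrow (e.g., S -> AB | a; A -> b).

Nullable set: {D}.
Drop D -> ε.
D -> jCD: D nullable, giving jC | jCD.
Y -> CDS: D nullable, giving CDS | CS.
Unchanged (no nullable symbols): S -> YSS; S -> a; C -> aYS; C -> j; D -> aj; Y -> a.

S -> a | YSS; C -> j | aYS; D -> aj | jC | jCD; Y -> a | CS | CDS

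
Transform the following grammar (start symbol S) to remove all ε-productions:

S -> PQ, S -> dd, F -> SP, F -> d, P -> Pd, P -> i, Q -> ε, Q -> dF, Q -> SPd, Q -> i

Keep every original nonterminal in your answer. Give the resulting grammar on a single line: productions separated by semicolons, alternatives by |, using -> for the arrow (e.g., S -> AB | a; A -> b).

S -> P | PQ | dd; F -> d | SP; P -> i | Pd; Q -> i | dF | SPd

Nullable set: {Q}.
S -> PQ: Q nullable, giving P | PQ.
Drop Q -> ε.
Unchanged (no nullable symbols): S -> dd; F -> SP; F -> d; P -> Pd; P -> i; Q -> SPd; Q -> dF; Q -> i.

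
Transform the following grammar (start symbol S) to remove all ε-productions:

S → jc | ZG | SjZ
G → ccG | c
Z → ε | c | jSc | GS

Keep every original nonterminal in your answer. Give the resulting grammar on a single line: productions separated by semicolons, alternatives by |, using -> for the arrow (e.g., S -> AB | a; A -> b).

S -> G | Sj | ZG | jc | SjZ; G -> c | ccG; Z -> c | GS | jSc

Nullable set: {Z}.
S -> SjZ: Z nullable, giving Sj | SjZ.
S -> ZG: Z nullable, giving G | ZG.
Drop Z -> ε.
Unchanged (no nullable symbols): S -> jc; G -> c; G -> ccG; Z -> GS; Z -> c; Z -> jSc.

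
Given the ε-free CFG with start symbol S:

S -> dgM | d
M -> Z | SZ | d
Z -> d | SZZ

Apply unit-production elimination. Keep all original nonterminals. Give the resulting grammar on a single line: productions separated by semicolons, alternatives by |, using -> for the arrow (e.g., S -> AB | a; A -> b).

S -> d | dgM; M -> d | SZ | SZZ; Z -> d | SZZ

Unit productions: M->Z.
Unit pairs (A ⇒* B via units): (M,Z).
S: inherits non-unit rules of {S} → d | dgM.
M: inherits non-unit rules of {M, Z} → SZ | SZZ | d.
Z: inherits non-unit rules of {Z} → SZZ | d.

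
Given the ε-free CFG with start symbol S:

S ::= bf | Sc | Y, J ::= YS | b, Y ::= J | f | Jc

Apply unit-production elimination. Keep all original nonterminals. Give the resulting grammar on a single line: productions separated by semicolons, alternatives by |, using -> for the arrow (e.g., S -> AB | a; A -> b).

S -> b | f | Jc | Sc | YS | bf; J -> b | YS; Y -> b | f | Jc | YS

Unit productions: S->Y, Y->J.
Unit pairs (A ⇒* B via units): (S,J), (S,Y), (Y,J).
S: inherits non-unit rules of {J, S, Y} → Jc | Sc | YS | b | bf | f.
J: inherits non-unit rules of {J} → YS | b.
Y: inherits non-unit rules of {J, Y} → Jc | YS | b | f.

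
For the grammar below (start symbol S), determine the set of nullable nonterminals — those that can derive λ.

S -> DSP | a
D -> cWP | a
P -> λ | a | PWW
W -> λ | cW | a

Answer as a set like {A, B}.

Directly nullable (have an ε-rule): {P, W}.
Not nullable: D, S — each has a terminal in every rule's right-hand side or depends on a non-nullable symbol.

{P, W}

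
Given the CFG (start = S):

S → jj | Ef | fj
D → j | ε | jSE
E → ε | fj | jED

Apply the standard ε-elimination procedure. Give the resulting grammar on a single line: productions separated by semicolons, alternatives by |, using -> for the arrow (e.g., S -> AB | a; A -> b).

S -> f | Ef | fj | jj; D -> j | jS | jSE; E -> j | fj | jD | jE | jED

Nullable set: {D, E}.
S -> Ef: E nullable, giving Ef | f.
Drop D -> ε.
D -> jSE: E nullable, giving jS | jSE.
Drop E -> ε.
E -> jED: E, D nullable, giving j | jD | jE | jED.
Unchanged (no nullable symbols): S -> fj; S -> jj; D -> j; E -> fj.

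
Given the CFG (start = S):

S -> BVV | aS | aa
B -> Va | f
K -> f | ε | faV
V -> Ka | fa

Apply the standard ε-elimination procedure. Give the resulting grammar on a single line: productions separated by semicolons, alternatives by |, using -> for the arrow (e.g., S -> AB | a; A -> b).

S -> aS | aa | BVV; B -> f | Va; K -> f | faV; V -> a | Ka | fa

Nullable set: {K}.
Drop K -> ε.
V -> Ka: K nullable, giving Ka | a.
Unchanged (no nullable symbols): S -> BVV; S -> aS; S -> aa; B -> Va; B -> f; K -> f; K -> faV; V -> fa.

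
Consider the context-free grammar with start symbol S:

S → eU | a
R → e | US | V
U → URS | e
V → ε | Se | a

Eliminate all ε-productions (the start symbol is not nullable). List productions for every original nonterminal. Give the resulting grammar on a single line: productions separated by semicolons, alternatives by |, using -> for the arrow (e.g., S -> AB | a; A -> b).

S -> a | eU; R -> V | e | US; U -> e | US | URS; V -> a | Se

Nullable set: {R, V}.
R -> V: V nullable, giving V.
U -> URS: R nullable, giving URS | US.
Drop V -> ε.
Unchanged (no nullable symbols): S -> a; S -> eU; R -> US; R -> e; U -> e; V -> Se; V -> a.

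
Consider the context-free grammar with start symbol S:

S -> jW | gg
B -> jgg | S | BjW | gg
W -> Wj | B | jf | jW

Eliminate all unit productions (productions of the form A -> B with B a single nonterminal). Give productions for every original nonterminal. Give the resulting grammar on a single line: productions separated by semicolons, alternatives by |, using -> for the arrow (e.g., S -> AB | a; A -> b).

Unit productions: B->S, W->B.
Unit pairs (A ⇒* B via units): (B,S), (W,B), (W,S).
S: inherits non-unit rules of {S} → gg | jW.
B: inherits non-unit rules of {B, S} → BjW | gg | jW | jgg.
W: inherits non-unit rules of {B, S, W} → BjW | Wj | gg | jW | jf | jgg.

S -> gg | jW; B -> gg | jW | BjW | jgg; W -> Wj | gg | jW | jf | BjW | jgg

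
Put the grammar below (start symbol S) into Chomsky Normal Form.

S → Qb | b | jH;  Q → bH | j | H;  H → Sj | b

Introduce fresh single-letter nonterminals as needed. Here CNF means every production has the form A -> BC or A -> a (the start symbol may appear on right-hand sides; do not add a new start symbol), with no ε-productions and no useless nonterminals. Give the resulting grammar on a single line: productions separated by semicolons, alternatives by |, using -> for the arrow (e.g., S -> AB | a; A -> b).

No ε-productions.
After unit-elimination: S -> b | Qb | jH; H -> b | Sj; Q -> b | j | Sj | bH.
TERM: introduce B -> b, A -> j and substitute in every rule of length ≥2.

S -> b | AH | QB; A -> j; B -> b; H -> b | SA; Q -> b | j | BH | SA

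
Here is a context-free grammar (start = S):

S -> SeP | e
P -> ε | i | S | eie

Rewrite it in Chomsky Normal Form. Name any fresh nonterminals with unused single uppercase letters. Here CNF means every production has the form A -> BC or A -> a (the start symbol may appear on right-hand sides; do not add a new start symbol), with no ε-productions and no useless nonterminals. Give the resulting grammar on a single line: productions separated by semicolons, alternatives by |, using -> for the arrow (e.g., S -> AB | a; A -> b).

Nullable: {P}; after ε-elimination: S -> e | Se | SeP; P -> S | i | eie.
After unit-elimination: S -> e | Se | SeP; P -> e | i | Se | SeP | eie.
TERM: introduce A -> e, B -> i and substitute in every rule of length ≥2.
BIN: P -> ABA becomes P -> AC, C -> BA; P -> SAP becomes P -> SD, D -> AP; S -> SAP becomes S -> SE, E -> AP.

S -> e | SA | SE; A -> e; B -> i; C -> BA; D -> AP; E -> AP; P -> e | i | AC | SA | SD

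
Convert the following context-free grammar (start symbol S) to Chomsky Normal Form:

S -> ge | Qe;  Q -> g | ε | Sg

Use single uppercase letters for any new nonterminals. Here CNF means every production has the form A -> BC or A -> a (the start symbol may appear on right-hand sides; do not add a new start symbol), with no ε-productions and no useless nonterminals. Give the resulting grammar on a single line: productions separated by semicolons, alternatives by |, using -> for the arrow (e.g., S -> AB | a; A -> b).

S -> e | AB | QB; A -> g; B -> e; Q -> g | SA

Nullable: {Q}; after ε-elimination: S -> e | Qe | ge; Q -> g | Sg.
No unit productions to eliminate.
TERM: introduce B -> e, A -> g and substitute in every rule of length ≥2.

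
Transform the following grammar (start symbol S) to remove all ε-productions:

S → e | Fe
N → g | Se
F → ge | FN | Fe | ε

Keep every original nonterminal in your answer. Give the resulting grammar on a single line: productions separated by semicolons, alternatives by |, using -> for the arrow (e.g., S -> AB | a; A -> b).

Nullable set: {F}.
S -> Fe: F nullable, giving Fe | e.
Drop F -> ε.
F -> FN: F nullable, giving FN | N.
F -> Fe: F nullable, giving Fe | e.
Unchanged (no nullable symbols): S -> e; F -> ge; N -> Se; N -> g.

S -> e | Fe; F -> N | e | FN | Fe | ge; N -> g | Se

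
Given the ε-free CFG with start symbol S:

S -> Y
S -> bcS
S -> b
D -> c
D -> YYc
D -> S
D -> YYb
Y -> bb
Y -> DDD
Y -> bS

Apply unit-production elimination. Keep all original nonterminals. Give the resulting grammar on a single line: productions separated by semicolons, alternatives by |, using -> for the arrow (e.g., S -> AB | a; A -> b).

S -> b | bS | bb | DDD | bcS; D -> b | c | bS | bb | DDD | YYb | YYc | bcS; Y -> bS | bb | DDD

Unit productions: D->S, S->Y.
Unit pairs (A ⇒* B via units): (D,S), (D,Y), (S,Y).
S: inherits non-unit rules of {S, Y} → DDD | b | bS | bb | bcS.
D: inherits non-unit rules of {D, S, Y} → DDD | YYb | YYc | b | bS | bb | bcS | c.
Y: inherits non-unit rules of {Y} → DDD | bS | bb.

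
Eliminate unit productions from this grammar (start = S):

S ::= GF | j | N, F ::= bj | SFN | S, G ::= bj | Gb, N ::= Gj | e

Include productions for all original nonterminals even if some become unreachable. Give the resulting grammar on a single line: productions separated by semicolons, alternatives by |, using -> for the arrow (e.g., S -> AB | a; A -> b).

Unit productions: F->S, S->N.
Unit pairs (A ⇒* B via units): (F,N), (F,S), (S,N).
S: inherits non-unit rules of {N, S} → GF | Gj | e | j.
F: inherits non-unit rules of {F, N, S} → GF | Gj | SFN | bj | e | j.
G: inherits non-unit rules of {G} → Gb | bj.
N: inherits non-unit rules of {N} → Gj | e.

S -> e | j | GF | Gj; F -> e | j | GF | Gj | bj | SFN; G -> Gb | bj; N -> e | Gj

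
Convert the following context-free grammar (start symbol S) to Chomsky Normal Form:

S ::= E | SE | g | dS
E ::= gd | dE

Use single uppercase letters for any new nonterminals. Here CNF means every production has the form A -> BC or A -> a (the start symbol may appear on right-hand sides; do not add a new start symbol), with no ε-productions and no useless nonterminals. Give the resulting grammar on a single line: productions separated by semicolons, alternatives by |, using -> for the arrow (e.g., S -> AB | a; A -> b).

No ε-productions.
After unit-elimination: S -> g | SE | dE | dS | gd; E -> dE | gd.
TERM: introduce A -> d, B -> g and substitute in every rule of length ≥2.

S -> g | AE | AS | BA | SE; A -> d; B -> g; E -> AE | BA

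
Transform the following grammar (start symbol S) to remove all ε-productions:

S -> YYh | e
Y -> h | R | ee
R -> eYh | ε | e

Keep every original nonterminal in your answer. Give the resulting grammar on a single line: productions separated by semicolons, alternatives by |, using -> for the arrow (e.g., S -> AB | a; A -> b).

Nullable set: {R, Y}.
S -> YYh: Y, Y nullable, giving YYh | Yh | h.
Drop R -> ε.
R -> eYh: Y nullable, giving eYh | eh.
Y -> R: R nullable, giving R.
Unchanged (no nullable symbols): S -> e; R -> e; Y -> ee; Y -> h.

S -> e | h | Yh | YYh; R -> e | eh | eYh; Y -> R | h | ee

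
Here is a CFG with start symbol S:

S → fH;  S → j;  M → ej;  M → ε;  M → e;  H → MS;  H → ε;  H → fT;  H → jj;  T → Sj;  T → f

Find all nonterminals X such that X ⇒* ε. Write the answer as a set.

{H, M}

Directly nullable (have an ε-rule): {H, M}.
Not nullable: S, T — each has a terminal in every rule's right-hand side or depends on a non-nullable symbol.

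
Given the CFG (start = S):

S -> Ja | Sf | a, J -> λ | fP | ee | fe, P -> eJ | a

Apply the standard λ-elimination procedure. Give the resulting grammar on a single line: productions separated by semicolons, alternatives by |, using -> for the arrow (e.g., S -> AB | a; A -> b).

S -> a | Ja | Sf; J -> ee | fP | fe; P -> a | e | eJ

Nullable set: {J}.
S -> Ja: J nullable, giving Ja | a.
Drop J -> λ.
P -> eJ: J nullable, giving e | eJ.
Unchanged (no nullable symbols): S -> Sf; S -> a; J -> ee; J -> fP; J -> fe; P -> a.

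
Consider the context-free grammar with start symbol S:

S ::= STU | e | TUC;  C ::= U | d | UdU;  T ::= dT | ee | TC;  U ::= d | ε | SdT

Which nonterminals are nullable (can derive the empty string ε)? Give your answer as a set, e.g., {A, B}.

{C, U}

Directly nullable (have an ε-rule): {U}.
C is nullable via C -> U (every symbol on the right is already known nullable).
Not nullable: S, T — each has a terminal in every rule's right-hand side or depends on a non-nullable symbol.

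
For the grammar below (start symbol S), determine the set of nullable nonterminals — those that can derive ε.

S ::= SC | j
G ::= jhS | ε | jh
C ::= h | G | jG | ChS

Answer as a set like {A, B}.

{C, G}

Directly nullable (have an ε-rule): {G}.
C is nullable via C -> G (every symbol on the right is already known nullable).
Not nullable: S — each has a terminal in every rule's right-hand side or depends on a non-nullable symbol.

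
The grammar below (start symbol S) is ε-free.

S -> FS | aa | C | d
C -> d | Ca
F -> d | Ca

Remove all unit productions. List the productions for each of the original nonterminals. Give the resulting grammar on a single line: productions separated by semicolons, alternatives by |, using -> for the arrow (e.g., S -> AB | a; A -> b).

S -> d | Ca | FS | aa; C -> d | Ca; F -> d | Ca

Unit productions: S->C.
Unit pairs (A ⇒* B via units): (S,C).
S: inherits non-unit rules of {C, S} → Ca | FS | aa | d.
C: inherits non-unit rules of {C} → Ca | d.
F: inherits non-unit rules of {F} → Ca | d.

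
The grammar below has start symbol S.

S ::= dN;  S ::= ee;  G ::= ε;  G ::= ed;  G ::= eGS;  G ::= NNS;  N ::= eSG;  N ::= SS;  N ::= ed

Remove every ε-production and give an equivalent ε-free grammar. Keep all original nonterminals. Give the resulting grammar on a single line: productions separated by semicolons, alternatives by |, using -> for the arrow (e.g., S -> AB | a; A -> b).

S -> dN | ee; G -> eS | ed | NNS | eGS; N -> SS | eS | ed | eSG

Nullable set: {G}.
Drop G -> ε.
G -> eGS: G nullable, giving eGS | eS.
N -> eSG: G nullable, giving eS | eSG.
Unchanged (no nullable symbols): S -> dN; S -> ee; G -> NNS; G -> ed; N -> SS; N -> ed.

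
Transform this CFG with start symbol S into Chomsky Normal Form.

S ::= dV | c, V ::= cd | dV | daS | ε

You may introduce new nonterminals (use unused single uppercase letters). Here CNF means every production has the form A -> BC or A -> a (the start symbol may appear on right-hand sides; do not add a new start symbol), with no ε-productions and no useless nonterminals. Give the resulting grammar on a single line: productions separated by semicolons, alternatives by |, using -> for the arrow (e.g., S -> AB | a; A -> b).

Nullable: {V}; after ε-elimination: S -> c | d | dV; V -> d | cd | dV | daS.
No unit productions to eliminate.
TERM: introduce C -> a, B -> c, A -> d and substitute in every rule of length ≥2.
BIN: V -> ACS becomes V -> AD, D -> CS.

S -> c | d | AV; A -> d; B -> c; C -> a; D -> CS; V -> d | AD | AV | BA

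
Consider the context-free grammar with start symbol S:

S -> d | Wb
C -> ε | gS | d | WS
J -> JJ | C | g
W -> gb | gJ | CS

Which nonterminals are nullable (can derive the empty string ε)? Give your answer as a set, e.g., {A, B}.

Directly nullable (have an ε-rule): {C}.
J is nullable via J -> C (every symbol on the right is already known nullable).
Not nullable: S, W — each has a terminal in every rule's right-hand side or depends on a non-nullable symbol.

{C, J}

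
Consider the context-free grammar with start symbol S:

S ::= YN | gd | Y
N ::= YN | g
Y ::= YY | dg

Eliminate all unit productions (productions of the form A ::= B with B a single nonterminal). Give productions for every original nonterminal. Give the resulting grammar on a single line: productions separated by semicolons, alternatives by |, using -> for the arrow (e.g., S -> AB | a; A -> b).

Unit productions: S->Y.
Unit pairs (A ⇒* B via units): (S,Y).
S: inherits non-unit rules of {S, Y} → YN | YY | dg | gd.
N: inherits non-unit rules of {N} → YN | g.
Y: inherits non-unit rules of {Y} → YY | dg.

S -> YN | YY | dg | gd; N -> g | YN; Y -> YY | dg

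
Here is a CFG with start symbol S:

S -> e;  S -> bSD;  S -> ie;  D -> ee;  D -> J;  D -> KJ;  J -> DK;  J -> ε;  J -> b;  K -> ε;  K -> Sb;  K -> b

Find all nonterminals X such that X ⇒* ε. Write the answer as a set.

{D, J, K}

Directly nullable (have an ε-rule): {J, K}.
D is nullable via D -> J (every symbol on the right is already known nullable).
Not nullable: S — each has a terminal in every rule's right-hand side or depends on a non-nullable symbol.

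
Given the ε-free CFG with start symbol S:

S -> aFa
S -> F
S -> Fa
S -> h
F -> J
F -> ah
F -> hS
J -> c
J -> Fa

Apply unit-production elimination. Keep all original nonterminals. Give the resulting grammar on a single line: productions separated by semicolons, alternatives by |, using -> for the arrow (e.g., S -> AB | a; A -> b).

S -> c | h | Fa | ah | hS | aFa; F -> c | Fa | ah | hS; J -> c | Fa

Unit productions: F->J, S->F.
Unit pairs (A ⇒* B via units): (F,J), (S,F), (S,J).
S: inherits non-unit rules of {F, J, S} → Fa | aFa | ah | c | h | hS.
F: inherits non-unit rules of {F, J} → Fa | ah | c | hS.
J: inherits non-unit rules of {J} → Fa | c.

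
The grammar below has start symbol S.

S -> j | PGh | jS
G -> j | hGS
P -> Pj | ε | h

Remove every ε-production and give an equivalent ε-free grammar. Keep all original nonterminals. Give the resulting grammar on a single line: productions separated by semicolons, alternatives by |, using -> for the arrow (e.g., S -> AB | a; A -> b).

Nullable set: {P}.
S -> PGh: P nullable, giving Gh | PGh.
Drop P -> ε.
P -> Pj: P nullable, giving Pj | j.
Unchanged (no nullable symbols): S -> j; S -> jS; G -> hGS; G -> j; P -> h.

S -> j | Gh | jS | PGh; G -> j | hGS; P -> h | j | Pj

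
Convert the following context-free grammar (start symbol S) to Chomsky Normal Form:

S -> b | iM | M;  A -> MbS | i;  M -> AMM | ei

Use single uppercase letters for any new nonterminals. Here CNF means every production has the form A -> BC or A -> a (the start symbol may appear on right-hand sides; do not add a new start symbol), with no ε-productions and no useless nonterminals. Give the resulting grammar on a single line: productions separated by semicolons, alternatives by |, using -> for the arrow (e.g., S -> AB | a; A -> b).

S -> b | AG | CD | DM; A -> i | ME; B -> b; C -> e; D -> i; E -> BS; F -> MM; G -> MM; M -> AF | CD

No ε-productions.
After unit-elimination: S -> b | ei | iM | AMM; A -> i | MbS; M -> ei | AMM.
TERM: introduce B -> b, C -> e, D -> i and substitute in every rule of length ≥2.
BIN: A -> MBS becomes A -> ME, E -> BS; M -> AMM becomes M -> AF, F -> MM; S -> AMM becomes S -> AG, G -> MM.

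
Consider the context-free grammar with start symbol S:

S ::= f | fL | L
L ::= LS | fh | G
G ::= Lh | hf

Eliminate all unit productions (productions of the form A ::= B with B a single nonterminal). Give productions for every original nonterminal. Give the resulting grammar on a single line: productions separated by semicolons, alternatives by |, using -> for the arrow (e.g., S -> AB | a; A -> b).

Unit productions: L->G, S->L.
Unit pairs (A ⇒* B via units): (L,G), (S,G), (S,L).
S: inherits non-unit rules of {G, L, S} → LS | Lh | f | fL | fh | hf.
G: inherits non-unit rules of {G} → Lh | hf.
L: inherits non-unit rules of {G, L} → LS | Lh | fh | hf.

S -> f | LS | Lh | fL | fh | hf; G -> Lh | hf; L -> LS | Lh | fh | hf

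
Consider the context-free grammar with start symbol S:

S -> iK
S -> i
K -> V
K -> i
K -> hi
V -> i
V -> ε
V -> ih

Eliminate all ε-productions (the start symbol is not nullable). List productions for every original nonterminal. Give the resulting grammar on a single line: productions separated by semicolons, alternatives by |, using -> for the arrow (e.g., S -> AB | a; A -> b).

S -> i | iK; K -> V | i | hi; V -> i | ih

Nullable set: {K, V}.
S -> iK: K nullable, giving i | iK.
K -> V: V nullable, giving V.
Drop V -> ε.
Unchanged (no nullable symbols): S -> i; K -> hi; K -> i; V -> i; V -> ih.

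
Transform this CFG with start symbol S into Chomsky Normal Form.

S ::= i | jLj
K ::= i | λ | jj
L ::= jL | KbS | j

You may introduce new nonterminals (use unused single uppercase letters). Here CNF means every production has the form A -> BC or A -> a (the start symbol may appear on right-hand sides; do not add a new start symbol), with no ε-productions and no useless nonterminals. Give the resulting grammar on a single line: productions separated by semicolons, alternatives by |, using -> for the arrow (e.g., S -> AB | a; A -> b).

S -> i | AD; A -> j; B -> b; C -> BS; D -> LA; K -> i | AA; L -> j | AL | BS | KC

Nullable: {K}; after ε-elimination: S -> i | jLj; K -> i | jj; L -> j | bS | jL | KbS.
No unit productions to eliminate.
TERM: introduce B -> b, A -> j and substitute in every rule of length ≥2.
BIN: L -> KBS becomes L -> KC, C -> BS; S -> ALA becomes S -> AD, D -> LA.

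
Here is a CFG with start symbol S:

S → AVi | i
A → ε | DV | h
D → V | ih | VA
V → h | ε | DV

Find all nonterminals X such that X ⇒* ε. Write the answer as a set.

Directly nullable (have an ε-rule): {A, V}.
D is nullable via D -> V (every symbol on the right is already known nullable).
Not nullable: S — each has a terminal in every rule's right-hand side or depends on a non-nullable symbol.

{A, D, V}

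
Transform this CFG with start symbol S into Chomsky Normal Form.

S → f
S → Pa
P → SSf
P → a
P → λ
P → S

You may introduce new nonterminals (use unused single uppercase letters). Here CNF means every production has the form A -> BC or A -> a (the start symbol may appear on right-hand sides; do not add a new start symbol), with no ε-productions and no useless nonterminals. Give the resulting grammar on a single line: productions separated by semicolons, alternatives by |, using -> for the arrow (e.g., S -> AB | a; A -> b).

S -> a | f | PA; A -> a; B -> f; C -> SB; P -> a | f | PA | SC

Nullable: {P}; after ε-elimination: S -> a | f | Pa; P -> S | a | SSf.
After unit-elimination: S -> a | f | Pa; P -> a | f | Pa | SSf.
TERM: introduce A -> a, B -> f and substitute in every rule of length ≥2.
BIN: P -> SSB becomes P -> SC, C -> SB.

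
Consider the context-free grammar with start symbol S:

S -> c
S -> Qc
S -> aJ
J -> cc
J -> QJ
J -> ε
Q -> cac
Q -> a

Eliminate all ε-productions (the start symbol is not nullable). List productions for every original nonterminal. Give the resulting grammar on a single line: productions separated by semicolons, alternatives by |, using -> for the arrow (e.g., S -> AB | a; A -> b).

Nullable set: {J}.
S -> aJ: J nullable, giving a | aJ.
Drop J -> ε.
J -> QJ: J nullable, giving Q | QJ.
Unchanged (no nullable symbols): S -> Qc; S -> c; J -> cc; Q -> a; Q -> cac.

S -> a | c | Qc | aJ; J -> Q | QJ | cc; Q -> a | cac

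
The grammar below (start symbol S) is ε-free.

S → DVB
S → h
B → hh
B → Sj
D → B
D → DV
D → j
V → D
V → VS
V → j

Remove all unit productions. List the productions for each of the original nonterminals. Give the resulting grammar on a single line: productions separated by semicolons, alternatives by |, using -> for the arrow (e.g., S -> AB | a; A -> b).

Unit productions: D->B, V->D.
Unit pairs (A ⇒* B via units): (D,B), (V,B), (V,D).
S: inherits non-unit rules of {S} → DVB | h.
B: inherits non-unit rules of {B} → Sj | hh.
D: inherits non-unit rules of {B, D} → DV | Sj | hh | j.
V: inherits non-unit rules of {B, D, V} → DV | Sj | VS | hh | j.

S -> h | DVB; B -> Sj | hh; D -> j | DV | Sj | hh; V -> j | DV | Sj | VS | hh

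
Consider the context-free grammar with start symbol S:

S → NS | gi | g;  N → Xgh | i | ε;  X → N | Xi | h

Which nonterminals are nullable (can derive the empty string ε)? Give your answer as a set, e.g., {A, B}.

Directly nullable (have an ε-rule): {N}.
X is nullable via X -> N (every symbol on the right is already known nullable).
Not nullable: S — each has a terminal in every rule's right-hand side or depends on a non-nullable symbol.

{N, X}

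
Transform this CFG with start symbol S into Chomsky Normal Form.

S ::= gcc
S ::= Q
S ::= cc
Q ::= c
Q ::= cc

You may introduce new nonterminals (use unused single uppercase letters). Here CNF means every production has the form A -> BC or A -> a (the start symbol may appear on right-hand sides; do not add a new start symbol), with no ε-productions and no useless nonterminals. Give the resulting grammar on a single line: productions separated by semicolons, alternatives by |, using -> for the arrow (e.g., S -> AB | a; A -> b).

S -> c | AA | BC; A -> c; B -> g; C -> AA

No ε-productions.
After unit-elimination: S -> c | cc | gcc; Q -> c | cc.
TERM: introduce A -> c, B -> g and substitute in every rule of length ≥2.
BIN: S -> BAA becomes S -> BC, C -> AA.
Drop unreachable/unproductive: Q.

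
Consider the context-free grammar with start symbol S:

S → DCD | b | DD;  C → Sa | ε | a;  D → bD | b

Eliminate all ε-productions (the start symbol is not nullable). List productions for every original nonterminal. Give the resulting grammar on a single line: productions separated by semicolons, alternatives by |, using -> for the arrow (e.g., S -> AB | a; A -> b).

Nullable set: {C}.
S -> DCD: C nullable, giving DCD | DD.
Drop C -> ε.
Unchanged (no nullable symbols): S -> DD; S -> b; C -> Sa; C -> a; D -> b; D -> bD.

S -> b | DD | DCD; C -> a | Sa; D -> b | bD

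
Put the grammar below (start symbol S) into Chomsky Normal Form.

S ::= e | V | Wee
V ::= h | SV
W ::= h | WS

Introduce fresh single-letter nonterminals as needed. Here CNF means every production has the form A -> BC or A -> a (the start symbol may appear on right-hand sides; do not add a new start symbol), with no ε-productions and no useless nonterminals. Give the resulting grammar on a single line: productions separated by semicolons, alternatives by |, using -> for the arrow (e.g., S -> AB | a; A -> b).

No ε-productions.
After unit-elimination: S -> e | h | SV | Wee; V -> h | SV; W -> h | WS.
TERM: introduce A -> e and substitute in every rule of length ≥2.
BIN: S -> WAA becomes S -> WB, B -> AA.

S -> e | h | SV | WB; A -> e; B -> AA; V -> h | SV; W -> h | WS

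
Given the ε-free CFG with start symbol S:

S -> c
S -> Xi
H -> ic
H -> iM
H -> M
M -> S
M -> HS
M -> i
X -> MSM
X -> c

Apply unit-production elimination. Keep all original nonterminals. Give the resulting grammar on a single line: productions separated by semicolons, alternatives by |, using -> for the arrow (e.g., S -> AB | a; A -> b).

Unit productions: H->M, M->S.
Unit pairs (A ⇒* B via units): (H,M), (H,S), (M,S).
S: inherits non-unit rules of {S} → Xi | c.
H: inherits non-unit rules of {H, M, S} → HS | Xi | c | i | iM | ic.
M: inherits non-unit rules of {M, S} → HS | Xi | c | i.
X: inherits non-unit rules of {X} → MSM | c.

S -> c | Xi; H -> c | i | HS | Xi | iM | ic; M -> c | i | HS | Xi; X -> c | MSM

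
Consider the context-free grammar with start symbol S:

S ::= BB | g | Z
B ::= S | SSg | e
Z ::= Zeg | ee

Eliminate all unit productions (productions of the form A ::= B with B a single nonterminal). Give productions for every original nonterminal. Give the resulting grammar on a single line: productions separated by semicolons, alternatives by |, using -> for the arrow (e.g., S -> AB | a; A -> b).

Unit productions: B->S, S->Z.
Unit pairs (A ⇒* B via units): (B,S), (B,Z), (S,Z).
S: inherits non-unit rules of {S, Z} → BB | Zeg | ee | g.
B: inherits non-unit rules of {B, S, Z} → BB | SSg | Zeg | e | ee | g.
Z: inherits non-unit rules of {Z} → Zeg | ee.

S -> g | BB | ee | Zeg; B -> e | g | BB | ee | SSg | Zeg; Z -> ee | Zeg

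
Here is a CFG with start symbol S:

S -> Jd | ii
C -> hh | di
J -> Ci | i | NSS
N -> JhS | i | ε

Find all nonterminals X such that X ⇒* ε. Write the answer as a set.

Directly nullable (have an ε-rule): {N}.
Not nullable: C, J, S — each has a terminal in every rule's right-hand side or depends on a non-nullable symbol.

{N}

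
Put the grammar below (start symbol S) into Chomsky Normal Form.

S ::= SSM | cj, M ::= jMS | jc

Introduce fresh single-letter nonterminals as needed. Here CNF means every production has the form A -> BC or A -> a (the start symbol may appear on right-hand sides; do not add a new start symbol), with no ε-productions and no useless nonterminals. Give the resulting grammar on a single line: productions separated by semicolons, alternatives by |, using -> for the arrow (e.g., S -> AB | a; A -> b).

No ε-productions.
No unit productions to eliminate.
TERM: introduce B -> c, A -> j and substitute in every rule of length ≥2.
BIN: M -> AMS becomes M -> AC, C -> MS; S -> SSM becomes S -> SD, D -> SM.

S -> BA | SD; A -> j; B -> c; C -> MS; D -> SM; M -> AB | AC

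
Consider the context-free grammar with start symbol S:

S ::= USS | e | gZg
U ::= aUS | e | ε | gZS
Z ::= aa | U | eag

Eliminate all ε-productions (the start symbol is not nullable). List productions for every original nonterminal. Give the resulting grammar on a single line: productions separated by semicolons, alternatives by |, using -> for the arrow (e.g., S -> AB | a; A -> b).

Nullable set: {U, Z}.
S -> USS: U nullable, giving SS | USS.
S -> gZg: Z nullable, giving gZg | gg.
Drop U -> ε.
U -> aUS: U nullable, giving aS | aUS.
U -> gZS: Z nullable, giving gS | gZS.
Z -> U: U nullable, giving U.
Unchanged (no nullable symbols): S -> e; U -> e; Z -> aa; Z -> eag.

S -> e | SS | gg | USS | gZg; U -> e | aS | gS | aUS | gZS; Z -> U | aa | eag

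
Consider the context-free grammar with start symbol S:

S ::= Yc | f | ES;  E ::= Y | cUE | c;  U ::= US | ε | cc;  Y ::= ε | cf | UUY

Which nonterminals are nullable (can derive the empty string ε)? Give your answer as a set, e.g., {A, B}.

{E, U, Y}

Directly nullable (have an ε-rule): {U, Y}.
E is nullable via E -> Y (every symbol on the right is already known nullable).
Not nullable: S — each has a terminal in every rule's right-hand side or depends on a non-nullable symbol.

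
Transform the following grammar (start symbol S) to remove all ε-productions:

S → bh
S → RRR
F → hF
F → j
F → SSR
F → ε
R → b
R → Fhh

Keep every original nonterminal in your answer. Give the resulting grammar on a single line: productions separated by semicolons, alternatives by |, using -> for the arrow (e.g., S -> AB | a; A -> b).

S -> bh | RRR; F -> h | j | hF | SSR; R -> b | hh | Fhh

Nullable set: {F}.
Drop F -> ε.
F -> hF: F nullable, giving h | hF.
R -> Fhh: F nullable, giving Fhh | hh.
Unchanged (no nullable symbols): S -> RRR; S -> bh; F -> SSR; F -> j; R -> b.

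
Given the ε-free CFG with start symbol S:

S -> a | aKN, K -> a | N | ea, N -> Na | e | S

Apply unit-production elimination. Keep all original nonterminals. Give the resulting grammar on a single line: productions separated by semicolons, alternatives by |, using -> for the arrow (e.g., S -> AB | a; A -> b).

Unit productions: K->N, N->S.
Unit pairs (A ⇒* B via units): (K,N), (K,S), (N,S).
S: inherits non-unit rules of {S} → a | aKN.
K: inherits non-unit rules of {K, N, S} → Na | a | aKN | e | ea.
N: inherits non-unit rules of {N, S} → Na | a | aKN | e.

S -> a | aKN; K -> a | e | Na | ea | aKN; N -> a | e | Na | aKN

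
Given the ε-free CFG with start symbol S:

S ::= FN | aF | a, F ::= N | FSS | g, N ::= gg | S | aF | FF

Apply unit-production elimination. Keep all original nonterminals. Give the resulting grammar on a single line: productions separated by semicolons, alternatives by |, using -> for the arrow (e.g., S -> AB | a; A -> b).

Unit productions: F->N, N->S.
Unit pairs (A ⇒* B via units): (F,N), (F,S), (N,S).
S: inherits non-unit rules of {S} → FN | a | aF.
F: inherits non-unit rules of {F, N, S} → FF | FN | FSS | a | aF | g | gg.
N: inherits non-unit rules of {N, S} → FF | FN | a | aF | gg.

S -> a | FN | aF; F -> a | g | FF | FN | aF | gg | FSS; N -> a | FF | FN | aF | gg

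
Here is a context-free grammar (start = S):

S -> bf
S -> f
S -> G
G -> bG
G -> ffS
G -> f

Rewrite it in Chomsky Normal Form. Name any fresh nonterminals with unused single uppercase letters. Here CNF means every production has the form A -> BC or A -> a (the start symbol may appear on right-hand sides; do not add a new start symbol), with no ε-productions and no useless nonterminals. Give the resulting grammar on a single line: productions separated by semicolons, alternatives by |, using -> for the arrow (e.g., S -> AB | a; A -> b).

S -> f | AB | AG | BD; A -> b; B -> f; C -> BS; D -> BS; G -> f | AG | BC

No ε-productions.
After unit-elimination: S -> f | bG | bf | ffS; G -> f | bG | ffS.
TERM: introduce A -> b, B -> f and substitute in every rule of length ≥2.
BIN: G -> BBS becomes G -> BC, C -> BS; S -> BBS becomes S -> BD, D -> BS.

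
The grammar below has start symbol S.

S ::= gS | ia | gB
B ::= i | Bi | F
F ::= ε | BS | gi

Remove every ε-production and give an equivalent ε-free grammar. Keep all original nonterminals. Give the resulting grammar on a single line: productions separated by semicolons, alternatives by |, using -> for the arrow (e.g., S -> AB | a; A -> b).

Nullable set: {B, F}.
S -> gB: B nullable, giving g | gB.
B -> Bi: B nullable, giving Bi | i.
B -> F: F nullable, giving F.
Drop F -> ε.
F -> BS: B nullable, giving BS | S.
Unchanged (no nullable symbols): S -> gS; S -> ia; B -> i; F -> gi.

S -> g | gB | gS | ia; B -> F | i | Bi; F -> S | BS | gi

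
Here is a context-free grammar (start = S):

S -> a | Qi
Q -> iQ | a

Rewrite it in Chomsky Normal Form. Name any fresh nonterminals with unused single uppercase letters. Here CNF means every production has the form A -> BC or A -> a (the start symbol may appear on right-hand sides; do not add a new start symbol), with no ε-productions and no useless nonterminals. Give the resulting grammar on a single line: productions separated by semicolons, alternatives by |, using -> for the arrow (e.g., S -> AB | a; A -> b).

S -> a | QA; A -> i; Q -> a | AQ

No ε-productions.
No unit productions to eliminate.
TERM: introduce A -> i and substitute in every rule of length ≥2.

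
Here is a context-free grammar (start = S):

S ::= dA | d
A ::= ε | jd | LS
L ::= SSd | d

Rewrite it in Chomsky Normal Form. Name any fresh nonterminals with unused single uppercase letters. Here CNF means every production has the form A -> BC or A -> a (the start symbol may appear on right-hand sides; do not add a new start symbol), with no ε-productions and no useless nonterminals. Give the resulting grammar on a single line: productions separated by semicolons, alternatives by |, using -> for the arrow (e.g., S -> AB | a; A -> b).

S -> d | CA; A -> BC | LS; B -> j; C -> d; D -> SC; L -> d | SD

Nullable: {A}; after ε-elimination: S -> d | dA; A -> LS | jd; L -> d | SSd.
No unit productions to eliminate.
TERM: introduce C -> d, B -> j and substitute in every rule of length ≥2.
BIN: L -> SSC becomes L -> SD, D -> SC.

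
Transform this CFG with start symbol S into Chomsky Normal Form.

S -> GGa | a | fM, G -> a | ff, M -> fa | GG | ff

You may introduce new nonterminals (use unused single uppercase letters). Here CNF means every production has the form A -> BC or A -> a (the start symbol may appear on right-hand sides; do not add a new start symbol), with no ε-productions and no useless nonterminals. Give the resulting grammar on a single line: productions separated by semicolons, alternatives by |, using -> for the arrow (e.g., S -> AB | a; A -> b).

No ε-productions.
No unit productions to eliminate.
TERM: introduce B -> a, A -> f and substitute in every rule of length ≥2.
BIN: S -> GGB becomes S -> GC, C -> GB.

S -> a | AM | GC; A -> f; B -> a; C -> GB; G -> a | AA; M -> AA | AB | GG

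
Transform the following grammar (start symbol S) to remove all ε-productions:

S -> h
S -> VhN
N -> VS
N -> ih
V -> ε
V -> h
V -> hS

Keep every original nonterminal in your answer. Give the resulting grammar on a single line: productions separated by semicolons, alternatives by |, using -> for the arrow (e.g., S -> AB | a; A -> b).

Nullable set: {V}.
S -> VhN: V nullable, giving VhN | hN.
N -> VS: V nullable, giving S | VS.
Drop V -> ε.
Unchanged (no nullable symbols): S -> h; N -> ih; V -> h; V -> hS.

S -> h | hN | VhN; N -> S | VS | ih; V -> h | hS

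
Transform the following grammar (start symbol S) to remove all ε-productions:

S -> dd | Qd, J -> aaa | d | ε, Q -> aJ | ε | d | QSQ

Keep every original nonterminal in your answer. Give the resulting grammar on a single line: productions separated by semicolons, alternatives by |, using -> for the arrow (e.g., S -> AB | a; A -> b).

S -> d | Qd | dd; J -> d | aaa; Q -> S | a | d | QS | SQ | aJ | QSQ

Nullable set: {J, Q}.
S -> Qd: Q nullable, giving Qd | d.
Drop J -> ε.
Drop Q -> ε.
Q -> QSQ: Q, Q nullable, giving QS | QSQ | S | SQ.
Q -> aJ: J nullable, giving a | aJ.
Unchanged (no nullable symbols): S -> dd; J -> aaa; J -> d; Q -> d.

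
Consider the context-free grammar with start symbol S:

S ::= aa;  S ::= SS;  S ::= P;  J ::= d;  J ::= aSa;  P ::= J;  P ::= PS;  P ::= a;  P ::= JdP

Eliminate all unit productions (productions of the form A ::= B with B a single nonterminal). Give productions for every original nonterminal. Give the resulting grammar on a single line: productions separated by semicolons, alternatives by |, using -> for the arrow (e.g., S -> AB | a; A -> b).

S -> a | d | PS | SS | aa | JdP | aSa; J -> d | aSa; P -> a | d | PS | JdP | aSa

Unit productions: P->J, S->P.
Unit pairs (A ⇒* B via units): (P,J), (S,J), (S,P).
S: inherits non-unit rules of {J, P, S} → JdP | PS | SS | a | aSa | aa | d.
J: inherits non-unit rules of {J} → aSa | d.
P: inherits non-unit rules of {J, P} → JdP | PS | a | aSa | d.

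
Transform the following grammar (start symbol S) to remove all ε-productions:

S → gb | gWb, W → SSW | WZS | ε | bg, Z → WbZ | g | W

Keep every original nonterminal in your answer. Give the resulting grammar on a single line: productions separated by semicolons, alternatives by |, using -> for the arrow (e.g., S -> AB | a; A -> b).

S -> gb | gWb; W -> S | SS | WS | ZS | bg | SSW | WZS; Z -> W | b | g | Wb | bZ | WbZ

Nullable set: {W, Z}.
S -> gWb: W nullable, giving gWb | gb.
Drop W -> ε.
W -> SSW: W nullable, giving SS | SSW.
W -> WZS: W, Z nullable, giving S | WS | WZS | ZS.
Z -> W: W nullable, giving W.
Z -> WbZ: W, Z nullable, giving Wb | WbZ | b | bZ.
Unchanged (no nullable symbols): S -> gb; W -> bg; Z -> g.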